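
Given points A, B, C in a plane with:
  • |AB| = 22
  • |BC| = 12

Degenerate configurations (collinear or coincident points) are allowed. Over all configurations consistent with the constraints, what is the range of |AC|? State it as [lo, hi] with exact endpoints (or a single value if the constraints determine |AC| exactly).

|AB| ∈ {22}
|BC| ∈ {12}
|AC| ∈ [10, 34]

|AC| ∈ [10, 34]  (≈ [10.0000, 34.0000])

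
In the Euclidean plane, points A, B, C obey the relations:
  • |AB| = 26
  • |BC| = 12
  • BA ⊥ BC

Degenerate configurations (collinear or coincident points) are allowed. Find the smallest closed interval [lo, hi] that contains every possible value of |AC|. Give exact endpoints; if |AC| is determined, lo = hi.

|AC| = 2·√(205)  (≈ 28.6356)

|AB| ∈ {26}
|BC| ∈ {12}
|AC| ∈ {2·√(205)}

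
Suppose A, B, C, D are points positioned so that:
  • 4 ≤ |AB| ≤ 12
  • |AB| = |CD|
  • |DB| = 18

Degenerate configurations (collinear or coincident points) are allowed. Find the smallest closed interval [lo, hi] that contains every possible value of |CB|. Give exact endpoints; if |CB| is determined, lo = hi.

|CB| ∈ [6, 30]  (≈ [6.0000, 30.0000])

|AB| ∈ [4, 12]
|BD| ∈ {18}
|CD| ∈ [4, 12]
|AD| ∈ [6, 30]
|BC| ∈ [6, 30]
|AC| ∈ [0, 42]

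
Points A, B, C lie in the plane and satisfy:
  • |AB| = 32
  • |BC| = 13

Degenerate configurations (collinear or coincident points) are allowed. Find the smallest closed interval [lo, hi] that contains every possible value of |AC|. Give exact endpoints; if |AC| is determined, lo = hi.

|AB| ∈ {32}
|BC| ∈ {13}
|AC| ∈ [19, 45]

|AC| ∈ [19, 45]  (≈ [19.0000, 45.0000])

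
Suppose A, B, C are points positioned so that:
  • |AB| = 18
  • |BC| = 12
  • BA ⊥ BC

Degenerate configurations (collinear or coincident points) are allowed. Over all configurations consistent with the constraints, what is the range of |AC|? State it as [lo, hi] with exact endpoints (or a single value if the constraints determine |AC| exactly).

|AC| = 6·√(13)  (≈ 21.6333)

|AB| ∈ {18}
|BC| ∈ {12}
|AC| ∈ {6·√(13)}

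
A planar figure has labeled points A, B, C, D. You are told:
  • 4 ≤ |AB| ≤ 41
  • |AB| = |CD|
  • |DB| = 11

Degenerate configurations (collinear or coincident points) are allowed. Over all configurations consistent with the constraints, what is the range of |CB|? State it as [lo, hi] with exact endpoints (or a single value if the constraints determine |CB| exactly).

|AB| ∈ [4, 41]
|BD| ∈ {11}
|CD| ∈ [4, 41]
|AD| ∈ [0, 52]
|BC| ∈ [0, 52]
|AC| ∈ [0, 93]

|CB| ∈ [0, 52]  (≈ [0.0000, 52.0000])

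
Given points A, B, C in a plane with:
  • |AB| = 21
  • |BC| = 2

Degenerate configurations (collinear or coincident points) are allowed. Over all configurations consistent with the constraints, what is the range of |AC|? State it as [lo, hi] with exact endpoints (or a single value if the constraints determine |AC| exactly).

|AC| ∈ [19, 23]  (≈ [19.0000, 23.0000])

|AB| ∈ {21}
|BC| ∈ {2}
|AC| ∈ [19, 23]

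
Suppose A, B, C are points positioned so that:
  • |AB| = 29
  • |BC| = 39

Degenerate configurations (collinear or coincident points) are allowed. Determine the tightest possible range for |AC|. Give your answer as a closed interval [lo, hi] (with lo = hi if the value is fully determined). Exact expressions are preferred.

|AB| ∈ {29}
|BC| ∈ {39}
|AC| ∈ [10, 68]

|AC| ∈ [10, 68]  (≈ [10.0000, 68.0000])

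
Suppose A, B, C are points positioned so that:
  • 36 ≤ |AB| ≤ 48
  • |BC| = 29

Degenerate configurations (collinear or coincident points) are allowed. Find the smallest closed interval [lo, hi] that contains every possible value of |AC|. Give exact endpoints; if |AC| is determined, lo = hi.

|AB| ∈ [36, 48]
|BC| ∈ {29}
|AC| ∈ [7, 77]

|AC| ∈ [7, 77]  (≈ [7.0000, 77.0000])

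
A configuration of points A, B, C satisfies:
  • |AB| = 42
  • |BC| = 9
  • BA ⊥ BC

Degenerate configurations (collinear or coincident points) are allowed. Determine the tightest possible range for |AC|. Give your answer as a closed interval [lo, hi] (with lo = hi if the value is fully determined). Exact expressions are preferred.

|AB| ∈ {42}
|BC| ∈ {9}
|AC| ∈ {3·√(205)}

|AC| = 3·√(205)  (≈ 42.9535)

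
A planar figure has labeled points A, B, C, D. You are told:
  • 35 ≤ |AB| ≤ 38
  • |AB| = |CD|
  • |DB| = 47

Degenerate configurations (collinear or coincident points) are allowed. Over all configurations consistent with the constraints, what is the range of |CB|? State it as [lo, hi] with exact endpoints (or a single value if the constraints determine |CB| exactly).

|CB| ∈ [9, 85]  (≈ [9.0000, 85.0000])

|AB| ∈ [35, 38]
|BD| ∈ {47}
|CD| ∈ [35, 38]
|AD| ∈ [9, 85]
|BC| ∈ [9, 85]
|AC| ∈ [0, 123]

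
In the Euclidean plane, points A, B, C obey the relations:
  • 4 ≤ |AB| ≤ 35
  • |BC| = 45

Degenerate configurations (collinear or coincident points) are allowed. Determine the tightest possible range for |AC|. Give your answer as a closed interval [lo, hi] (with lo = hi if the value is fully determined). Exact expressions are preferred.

|AB| ∈ [4, 35]
|BC| ∈ {45}
|AC| ∈ [10, 80]

|AC| ∈ [10, 80]  (≈ [10.0000, 80.0000])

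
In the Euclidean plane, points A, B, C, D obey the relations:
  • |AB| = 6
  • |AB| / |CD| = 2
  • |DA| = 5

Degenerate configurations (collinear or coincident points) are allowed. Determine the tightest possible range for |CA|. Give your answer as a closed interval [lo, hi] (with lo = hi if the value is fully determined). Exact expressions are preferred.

|AB| ∈ {6}
|AD| ∈ {5}
|CD| ∈ {3}
|BD| ∈ [1, 11]
|AC| ∈ [2, 8]
|BC| ∈ [0, 14]

|CA| ∈ [2, 8]  (≈ [2.0000, 8.0000])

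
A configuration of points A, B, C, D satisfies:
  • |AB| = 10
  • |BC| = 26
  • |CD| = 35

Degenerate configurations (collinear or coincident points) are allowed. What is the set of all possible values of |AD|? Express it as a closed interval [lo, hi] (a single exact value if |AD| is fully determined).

|AD| ∈ [0, 71]  (≈ [0.0000, 71.0000])

|AB| ∈ {10}
|BC| ∈ {26}
|CD| ∈ {35}
|AC| ∈ [16, 36]
|BD| ∈ [9, 61]
|AD| ∈ [0, 71]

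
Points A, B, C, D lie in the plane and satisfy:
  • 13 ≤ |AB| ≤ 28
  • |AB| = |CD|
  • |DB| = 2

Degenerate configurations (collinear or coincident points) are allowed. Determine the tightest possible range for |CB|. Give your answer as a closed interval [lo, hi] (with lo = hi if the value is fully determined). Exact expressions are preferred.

|CB| ∈ [11, 30]  (≈ [11.0000, 30.0000])

|AB| ∈ [13, 28]
|BD| ∈ {2}
|CD| ∈ [13, 28]
|AD| ∈ [11, 30]
|BC| ∈ [11, 30]
|AC| ∈ [0, 58]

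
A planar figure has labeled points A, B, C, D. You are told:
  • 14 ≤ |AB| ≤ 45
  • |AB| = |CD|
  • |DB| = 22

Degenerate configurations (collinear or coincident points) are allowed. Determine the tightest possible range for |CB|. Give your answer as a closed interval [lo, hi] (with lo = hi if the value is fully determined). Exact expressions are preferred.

|AB| ∈ [14, 45]
|BD| ∈ {22}
|CD| ∈ [14, 45]
|AD| ∈ [0, 67]
|BC| ∈ [0, 67]
|AC| ∈ [0, 112]

|CB| ∈ [0, 67]  (≈ [0.0000, 67.0000])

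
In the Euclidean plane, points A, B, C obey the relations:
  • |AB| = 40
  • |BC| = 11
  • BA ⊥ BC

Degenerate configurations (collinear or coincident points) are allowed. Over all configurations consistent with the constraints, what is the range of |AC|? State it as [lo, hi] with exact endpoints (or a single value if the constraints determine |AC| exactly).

|AC| = √(1721)  (≈ 41.4849)

|AB| ∈ {40}
|BC| ∈ {11}
|AC| ∈ {√(1721)}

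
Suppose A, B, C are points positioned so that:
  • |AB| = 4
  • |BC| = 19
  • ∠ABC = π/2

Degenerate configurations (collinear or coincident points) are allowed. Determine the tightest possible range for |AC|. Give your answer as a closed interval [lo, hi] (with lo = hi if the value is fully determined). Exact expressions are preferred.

|AB| ∈ {4}
|BC| ∈ {19}
|AC| ∈ {√(377)}

|AC| = √(377)  (≈ 19.4165)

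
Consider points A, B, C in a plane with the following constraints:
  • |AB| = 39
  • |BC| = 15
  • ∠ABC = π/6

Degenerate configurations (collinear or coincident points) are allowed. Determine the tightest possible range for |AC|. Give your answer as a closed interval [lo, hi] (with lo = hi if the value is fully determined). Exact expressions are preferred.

|AB| ∈ {39}
|BC| ∈ {15}
|AC| ∈ {3·√(194 - 65·√(3))}

|AC| = 3·√(194 - 65·√(3))  (≈ 27.0694)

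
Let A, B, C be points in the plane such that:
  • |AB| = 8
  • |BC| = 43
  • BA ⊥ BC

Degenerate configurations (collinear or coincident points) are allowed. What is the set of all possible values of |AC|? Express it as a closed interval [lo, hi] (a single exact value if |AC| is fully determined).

|AC| = √(1913)  (≈ 43.7379)

|AB| ∈ {8}
|BC| ∈ {43}
|AC| ∈ {√(1913)}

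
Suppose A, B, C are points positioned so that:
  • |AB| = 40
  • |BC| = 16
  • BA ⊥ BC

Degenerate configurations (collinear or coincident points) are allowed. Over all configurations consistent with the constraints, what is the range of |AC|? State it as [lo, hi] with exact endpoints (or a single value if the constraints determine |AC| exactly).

|AC| = 8·√(29)  (≈ 43.0813)

|AB| ∈ {40}
|BC| ∈ {16}
|AC| ∈ {8·√(29)}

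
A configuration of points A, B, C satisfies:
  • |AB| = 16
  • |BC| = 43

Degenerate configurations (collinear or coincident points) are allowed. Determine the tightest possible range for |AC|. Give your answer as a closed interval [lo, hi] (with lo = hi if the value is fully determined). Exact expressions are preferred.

|AB| ∈ {16}
|BC| ∈ {43}
|AC| ∈ [27, 59]

|AC| ∈ [27, 59]  (≈ [27.0000, 59.0000])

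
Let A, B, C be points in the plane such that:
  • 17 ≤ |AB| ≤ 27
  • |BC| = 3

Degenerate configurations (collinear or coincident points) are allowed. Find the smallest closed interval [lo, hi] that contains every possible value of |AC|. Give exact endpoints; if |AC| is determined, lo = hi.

|AC| ∈ [14, 30]  (≈ [14.0000, 30.0000])

|AB| ∈ [17, 27]
|BC| ∈ {3}
|AC| ∈ [14, 30]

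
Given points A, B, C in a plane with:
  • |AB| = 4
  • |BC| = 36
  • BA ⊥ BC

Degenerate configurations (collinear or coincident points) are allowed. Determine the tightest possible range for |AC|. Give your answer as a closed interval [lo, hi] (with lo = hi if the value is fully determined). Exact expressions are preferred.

|AC| = 4·√(82)  (≈ 36.2215)

|AB| ∈ {4}
|BC| ∈ {36}
|AC| ∈ {4·√(82)}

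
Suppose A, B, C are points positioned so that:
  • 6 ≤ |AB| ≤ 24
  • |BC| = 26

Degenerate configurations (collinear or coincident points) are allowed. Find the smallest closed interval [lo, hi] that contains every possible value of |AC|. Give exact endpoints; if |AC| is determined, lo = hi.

|AC| ∈ [2, 50]  (≈ [2.0000, 50.0000])

|AB| ∈ [6, 24]
|BC| ∈ {26}
|AC| ∈ [2, 50]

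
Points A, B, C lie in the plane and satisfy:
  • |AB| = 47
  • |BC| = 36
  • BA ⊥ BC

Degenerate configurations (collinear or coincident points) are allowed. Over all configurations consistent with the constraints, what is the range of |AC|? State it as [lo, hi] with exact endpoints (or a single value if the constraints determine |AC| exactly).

|AC| = √(3505)  (≈ 59.2030)

|AB| ∈ {47}
|BC| ∈ {36}
|AC| ∈ {√(3505)}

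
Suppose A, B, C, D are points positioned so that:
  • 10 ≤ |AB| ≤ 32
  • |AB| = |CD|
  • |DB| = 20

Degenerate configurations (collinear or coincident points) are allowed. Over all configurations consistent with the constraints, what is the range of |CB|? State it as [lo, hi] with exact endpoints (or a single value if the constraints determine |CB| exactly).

|AB| ∈ [10, 32]
|BD| ∈ {20}
|CD| ∈ [10, 32]
|AD| ∈ [0, 52]
|BC| ∈ [0, 52]
|AC| ∈ [0, 84]

|CB| ∈ [0, 52]  (≈ [0.0000, 52.0000])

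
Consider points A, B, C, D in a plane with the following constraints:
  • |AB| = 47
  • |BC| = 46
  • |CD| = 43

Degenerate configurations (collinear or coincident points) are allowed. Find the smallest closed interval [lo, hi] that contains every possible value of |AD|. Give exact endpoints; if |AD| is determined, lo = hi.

|AD| ∈ [0, 136]  (≈ [0.0000, 136.0000])

|AB| ∈ {47}
|BC| ∈ {46}
|CD| ∈ {43}
|AC| ∈ [1, 93]
|BD| ∈ [3, 89]
|AD| ∈ [0, 136]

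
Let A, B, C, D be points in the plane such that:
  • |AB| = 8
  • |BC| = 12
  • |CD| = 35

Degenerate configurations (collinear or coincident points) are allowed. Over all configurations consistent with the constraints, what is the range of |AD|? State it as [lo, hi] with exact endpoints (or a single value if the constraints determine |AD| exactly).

|AB| ∈ {8}
|BC| ∈ {12}
|CD| ∈ {35}
|AC| ∈ [4, 20]
|BD| ∈ [23, 47]
|AD| ∈ [15, 55]

|AD| ∈ [15, 55]  (≈ [15.0000, 55.0000])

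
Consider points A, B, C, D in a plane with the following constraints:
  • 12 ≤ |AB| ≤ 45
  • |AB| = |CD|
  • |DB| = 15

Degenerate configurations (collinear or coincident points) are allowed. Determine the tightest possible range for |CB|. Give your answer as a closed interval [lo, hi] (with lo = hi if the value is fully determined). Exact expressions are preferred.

|AB| ∈ [12, 45]
|BD| ∈ {15}
|CD| ∈ [12, 45]
|AD| ∈ [0, 60]
|BC| ∈ [0, 60]
|AC| ∈ [0, 105]

|CB| ∈ [0, 60]  (≈ [0.0000, 60.0000])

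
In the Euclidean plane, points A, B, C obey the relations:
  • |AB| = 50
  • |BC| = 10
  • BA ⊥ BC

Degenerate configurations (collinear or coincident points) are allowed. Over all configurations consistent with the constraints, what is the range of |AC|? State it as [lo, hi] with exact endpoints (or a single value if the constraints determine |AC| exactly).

|AC| = 10·√(26)  (≈ 50.9902)

|AB| ∈ {50}
|BC| ∈ {10}
|AC| ∈ {10·√(26)}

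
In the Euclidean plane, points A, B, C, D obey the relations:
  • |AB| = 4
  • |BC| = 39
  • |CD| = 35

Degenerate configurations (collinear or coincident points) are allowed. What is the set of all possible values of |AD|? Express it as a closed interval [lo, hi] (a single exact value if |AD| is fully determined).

|AD| ∈ [0, 78]  (≈ [0.0000, 78.0000])

|AB| ∈ {4}
|BC| ∈ {39}
|CD| ∈ {35}
|AC| ∈ [35, 43]
|BD| ∈ [4, 74]
|AD| ∈ [0, 78]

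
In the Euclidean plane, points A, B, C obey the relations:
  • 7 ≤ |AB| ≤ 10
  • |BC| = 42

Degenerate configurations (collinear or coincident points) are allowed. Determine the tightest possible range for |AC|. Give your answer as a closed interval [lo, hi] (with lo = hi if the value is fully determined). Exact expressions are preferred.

|AB| ∈ [7, 10]
|BC| ∈ {42}
|AC| ∈ [32, 52]

|AC| ∈ [32, 52]  (≈ [32.0000, 52.0000])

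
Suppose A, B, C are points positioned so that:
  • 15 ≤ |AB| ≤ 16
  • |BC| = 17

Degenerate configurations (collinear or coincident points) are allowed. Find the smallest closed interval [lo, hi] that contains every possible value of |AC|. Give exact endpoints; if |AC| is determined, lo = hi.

|AC| ∈ [1, 33]  (≈ [1.0000, 33.0000])

|AB| ∈ [15, 16]
|BC| ∈ {17}
|AC| ∈ [1, 33]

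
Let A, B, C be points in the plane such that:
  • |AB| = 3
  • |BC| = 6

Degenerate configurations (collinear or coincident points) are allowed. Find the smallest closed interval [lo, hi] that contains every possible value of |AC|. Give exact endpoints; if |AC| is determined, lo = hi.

|AB| ∈ {3}
|BC| ∈ {6}
|AC| ∈ [3, 9]

|AC| ∈ [3, 9]  (≈ [3.0000, 9.0000])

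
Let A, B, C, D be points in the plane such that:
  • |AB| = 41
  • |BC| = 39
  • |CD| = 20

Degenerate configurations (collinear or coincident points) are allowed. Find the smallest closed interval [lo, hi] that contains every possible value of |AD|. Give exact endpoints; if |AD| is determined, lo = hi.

|AD| ∈ [0, 100]  (≈ [0.0000, 100.0000])

|AB| ∈ {41}
|BC| ∈ {39}
|CD| ∈ {20}
|AC| ∈ [2, 80]
|BD| ∈ [19, 59]
|AD| ∈ [0, 100]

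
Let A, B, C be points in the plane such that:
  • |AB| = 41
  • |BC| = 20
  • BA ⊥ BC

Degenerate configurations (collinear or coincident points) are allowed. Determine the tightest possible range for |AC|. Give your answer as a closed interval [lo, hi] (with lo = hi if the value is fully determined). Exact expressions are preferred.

|AB| ∈ {41}
|BC| ∈ {20}
|AC| ∈ {√(2081)}

|AC| = √(2081)  (≈ 45.6180)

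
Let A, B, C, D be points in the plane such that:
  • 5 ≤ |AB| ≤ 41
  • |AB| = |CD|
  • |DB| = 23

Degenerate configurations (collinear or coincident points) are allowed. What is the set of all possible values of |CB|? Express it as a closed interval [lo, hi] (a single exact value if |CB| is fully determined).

|AB| ∈ [5, 41]
|BD| ∈ {23}
|CD| ∈ [5, 41]
|AD| ∈ [0, 64]
|BC| ∈ [0, 64]
|AC| ∈ [0, 105]

|CB| ∈ [0, 64]  (≈ [0.0000, 64.0000])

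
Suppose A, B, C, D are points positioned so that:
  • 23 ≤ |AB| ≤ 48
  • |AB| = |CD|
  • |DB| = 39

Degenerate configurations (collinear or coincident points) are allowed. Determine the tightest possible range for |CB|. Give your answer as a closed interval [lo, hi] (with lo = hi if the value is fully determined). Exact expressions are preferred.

|CB| ∈ [0, 87]  (≈ [0.0000, 87.0000])

|AB| ∈ [23, 48]
|BD| ∈ {39}
|CD| ∈ [23, 48]
|AD| ∈ [0, 87]
|BC| ∈ [0, 87]
|AC| ∈ [0, 135]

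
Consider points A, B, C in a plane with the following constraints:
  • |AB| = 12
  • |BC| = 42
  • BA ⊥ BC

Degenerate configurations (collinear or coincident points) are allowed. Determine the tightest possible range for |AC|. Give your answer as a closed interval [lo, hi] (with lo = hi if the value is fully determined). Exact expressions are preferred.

|AB| ∈ {12}
|BC| ∈ {42}
|AC| ∈ {6·√(53)}

|AC| = 6·√(53)  (≈ 43.6807)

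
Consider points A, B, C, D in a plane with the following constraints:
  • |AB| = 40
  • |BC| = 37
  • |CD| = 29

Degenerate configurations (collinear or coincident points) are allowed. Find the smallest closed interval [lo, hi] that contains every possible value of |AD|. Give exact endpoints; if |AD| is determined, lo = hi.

|AD| ∈ [0, 106]  (≈ [0.0000, 106.0000])

|AB| ∈ {40}
|BC| ∈ {37}
|CD| ∈ {29}
|AC| ∈ [3, 77]
|BD| ∈ [8, 66]
|AD| ∈ [0, 106]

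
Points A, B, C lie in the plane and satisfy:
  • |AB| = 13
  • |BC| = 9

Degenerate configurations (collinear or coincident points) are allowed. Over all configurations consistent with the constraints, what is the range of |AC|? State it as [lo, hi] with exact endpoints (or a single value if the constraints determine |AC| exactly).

|AC| ∈ [4, 22]  (≈ [4.0000, 22.0000])

|AB| ∈ {13}
|BC| ∈ {9}
|AC| ∈ [4, 22]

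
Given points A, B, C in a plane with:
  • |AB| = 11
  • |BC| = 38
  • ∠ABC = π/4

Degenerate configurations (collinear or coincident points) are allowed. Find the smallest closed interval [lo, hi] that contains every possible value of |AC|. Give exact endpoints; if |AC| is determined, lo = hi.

|AB| ∈ {11}
|BC| ∈ {38}
|AC| ∈ {√(1565 - 418·√(2))}

|AC| = √(1565 - 418·√(2))  (≈ 31.2067)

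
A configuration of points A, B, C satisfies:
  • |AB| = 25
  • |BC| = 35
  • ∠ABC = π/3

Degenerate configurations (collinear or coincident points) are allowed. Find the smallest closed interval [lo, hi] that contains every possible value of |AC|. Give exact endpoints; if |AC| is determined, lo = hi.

|AB| ∈ {25}
|BC| ∈ {35}
|AC| ∈ {5·√(39)}

|AC| = 5·√(39)  (≈ 31.2250)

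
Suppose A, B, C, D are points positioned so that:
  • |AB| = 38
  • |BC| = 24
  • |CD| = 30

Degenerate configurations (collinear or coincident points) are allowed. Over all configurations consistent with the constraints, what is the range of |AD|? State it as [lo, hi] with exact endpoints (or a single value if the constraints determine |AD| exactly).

|AD| ∈ [0, 92]  (≈ [0.0000, 92.0000])

|AB| ∈ {38}
|BC| ∈ {24}
|CD| ∈ {30}
|AC| ∈ [14, 62]
|BD| ∈ [6, 54]
|AD| ∈ [0, 92]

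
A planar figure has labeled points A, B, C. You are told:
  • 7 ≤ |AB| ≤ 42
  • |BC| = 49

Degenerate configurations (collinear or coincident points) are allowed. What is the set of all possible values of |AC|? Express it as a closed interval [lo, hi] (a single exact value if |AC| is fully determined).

|AB| ∈ [7, 42]
|BC| ∈ {49}
|AC| ∈ [7, 91]

|AC| ∈ [7, 91]  (≈ [7.0000, 91.0000])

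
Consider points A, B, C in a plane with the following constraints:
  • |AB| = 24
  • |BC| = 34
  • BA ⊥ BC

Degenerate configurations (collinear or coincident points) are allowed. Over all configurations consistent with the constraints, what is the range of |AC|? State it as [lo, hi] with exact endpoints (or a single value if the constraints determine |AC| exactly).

|AC| = 2·√(433)  (≈ 41.6173)

|AB| ∈ {24}
|BC| ∈ {34}
|AC| ∈ {2·√(433)}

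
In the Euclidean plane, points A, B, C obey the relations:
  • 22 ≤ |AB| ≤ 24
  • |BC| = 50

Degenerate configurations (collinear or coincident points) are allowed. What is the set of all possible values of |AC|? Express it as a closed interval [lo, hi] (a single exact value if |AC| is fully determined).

|AB| ∈ [22, 24]
|BC| ∈ {50}
|AC| ∈ [26, 74]

|AC| ∈ [26, 74]  (≈ [26.0000, 74.0000])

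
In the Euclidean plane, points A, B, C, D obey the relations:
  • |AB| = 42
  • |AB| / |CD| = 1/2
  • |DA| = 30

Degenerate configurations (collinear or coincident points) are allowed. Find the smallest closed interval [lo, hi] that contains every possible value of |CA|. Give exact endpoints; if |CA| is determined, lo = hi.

|AB| ∈ {42}
|AD| ∈ {30}
|CD| ∈ {84}
|BD| ∈ [12, 72]
|AC| ∈ [54, 114]
|BC| ∈ [12, 156]

|CA| ∈ [54, 114]  (≈ [54.0000, 114.0000])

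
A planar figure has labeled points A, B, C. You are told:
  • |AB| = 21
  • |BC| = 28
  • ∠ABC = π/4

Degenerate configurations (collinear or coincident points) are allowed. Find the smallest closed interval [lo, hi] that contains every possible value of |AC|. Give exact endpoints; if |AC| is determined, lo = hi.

|AB| ∈ {21}
|BC| ∈ {28}
|AC| ∈ {7·√(25 - 12·√(2))}

|AC| = 7·√(25 - 12·√(2))  (≈ 19.8354)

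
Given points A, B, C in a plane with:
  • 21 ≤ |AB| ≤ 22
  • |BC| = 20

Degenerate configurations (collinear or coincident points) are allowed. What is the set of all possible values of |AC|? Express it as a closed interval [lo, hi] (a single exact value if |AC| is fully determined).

|AC| ∈ [1, 42]  (≈ [1.0000, 42.0000])

|AB| ∈ [21, 22]
|BC| ∈ {20}
|AC| ∈ [1, 42]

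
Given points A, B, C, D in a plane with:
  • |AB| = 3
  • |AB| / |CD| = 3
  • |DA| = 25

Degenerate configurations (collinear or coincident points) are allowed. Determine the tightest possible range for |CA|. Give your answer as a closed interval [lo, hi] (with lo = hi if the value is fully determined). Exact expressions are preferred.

|CA| ∈ [24, 26]  (≈ [24.0000, 26.0000])

|AB| ∈ {3}
|AD| ∈ {25}
|CD| ∈ {1}
|BD| ∈ [22, 28]
|AC| ∈ [24, 26]
|BC| ∈ [21, 29]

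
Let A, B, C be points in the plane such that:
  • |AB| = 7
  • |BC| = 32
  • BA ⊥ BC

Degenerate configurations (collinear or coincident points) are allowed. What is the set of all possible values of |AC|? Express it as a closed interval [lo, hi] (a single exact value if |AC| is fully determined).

|AB| ∈ {7}
|BC| ∈ {32}
|AC| ∈ {√(1073)}

|AC| = √(1073)  (≈ 32.7567)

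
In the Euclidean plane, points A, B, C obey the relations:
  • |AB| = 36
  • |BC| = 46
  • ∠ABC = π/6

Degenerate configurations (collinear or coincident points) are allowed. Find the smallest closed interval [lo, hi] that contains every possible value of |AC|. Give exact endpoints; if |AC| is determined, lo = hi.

|AC| = 2·√(853 - 414·√(3))  (≈ 23.3179)

|AB| ∈ {36}
|BC| ∈ {46}
|AC| ∈ {2·√(853 - 414·√(3))}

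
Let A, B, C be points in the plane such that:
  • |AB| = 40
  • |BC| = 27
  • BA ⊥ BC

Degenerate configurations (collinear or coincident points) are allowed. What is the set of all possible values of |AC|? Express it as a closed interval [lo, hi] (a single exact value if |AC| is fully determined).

|AB| ∈ {40}
|BC| ∈ {27}
|AC| ∈ {√(2329)}

|AC| = √(2329)  (≈ 48.2597)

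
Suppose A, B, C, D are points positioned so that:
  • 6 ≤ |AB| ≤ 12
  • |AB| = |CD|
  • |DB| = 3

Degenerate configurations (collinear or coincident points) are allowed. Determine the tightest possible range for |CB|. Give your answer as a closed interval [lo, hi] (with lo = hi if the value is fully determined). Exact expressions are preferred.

|AB| ∈ [6, 12]
|BD| ∈ {3}
|CD| ∈ [6, 12]
|AD| ∈ [3, 15]
|BC| ∈ [3, 15]
|AC| ∈ [0, 27]

|CB| ∈ [3, 15]  (≈ [3.0000, 15.0000])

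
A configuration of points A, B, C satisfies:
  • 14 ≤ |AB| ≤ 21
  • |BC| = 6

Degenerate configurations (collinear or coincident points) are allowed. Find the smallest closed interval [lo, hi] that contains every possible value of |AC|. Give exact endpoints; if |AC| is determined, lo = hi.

|AC| ∈ [8, 27]  (≈ [8.0000, 27.0000])

|AB| ∈ [14, 21]
|BC| ∈ {6}
|AC| ∈ [8, 27]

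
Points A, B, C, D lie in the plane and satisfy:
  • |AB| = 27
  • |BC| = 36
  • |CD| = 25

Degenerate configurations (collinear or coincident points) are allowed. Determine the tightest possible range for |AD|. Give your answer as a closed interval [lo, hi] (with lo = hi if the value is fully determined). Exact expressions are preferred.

|AD| ∈ [0, 88]  (≈ [0.0000, 88.0000])

|AB| ∈ {27}
|BC| ∈ {36}
|CD| ∈ {25}
|AC| ∈ [9, 63]
|BD| ∈ [11, 61]
|AD| ∈ [0, 88]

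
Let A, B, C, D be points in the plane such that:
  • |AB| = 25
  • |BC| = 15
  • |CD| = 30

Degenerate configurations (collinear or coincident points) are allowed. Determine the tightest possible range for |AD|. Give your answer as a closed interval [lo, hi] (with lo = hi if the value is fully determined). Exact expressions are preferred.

|AB| ∈ {25}
|BC| ∈ {15}
|CD| ∈ {30}
|AC| ∈ [10, 40]
|BD| ∈ [15, 45]
|AD| ∈ [0, 70]

|AD| ∈ [0, 70]  (≈ [0.0000, 70.0000])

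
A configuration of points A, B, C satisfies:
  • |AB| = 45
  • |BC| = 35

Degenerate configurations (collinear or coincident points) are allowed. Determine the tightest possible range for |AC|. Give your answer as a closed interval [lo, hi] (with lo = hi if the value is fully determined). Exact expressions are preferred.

|AB| ∈ {45}
|BC| ∈ {35}
|AC| ∈ [10, 80]

|AC| ∈ [10, 80]  (≈ [10.0000, 80.0000])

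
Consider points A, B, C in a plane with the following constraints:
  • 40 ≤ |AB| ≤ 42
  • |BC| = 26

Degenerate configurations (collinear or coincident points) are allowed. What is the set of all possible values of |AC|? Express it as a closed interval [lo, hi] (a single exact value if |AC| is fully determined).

|AC| ∈ [14, 68]  (≈ [14.0000, 68.0000])

|AB| ∈ [40, 42]
|BC| ∈ {26}
|AC| ∈ [14, 68]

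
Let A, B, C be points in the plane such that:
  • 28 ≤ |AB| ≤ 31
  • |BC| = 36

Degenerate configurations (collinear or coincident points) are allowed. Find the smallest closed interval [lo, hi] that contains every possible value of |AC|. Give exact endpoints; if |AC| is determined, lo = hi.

|AC| ∈ [5, 67]  (≈ [5.0000, 67.0000])

|AB| ∈ [28, 31]
|BC| ∈ {36}
|AC| ∈ [5, 67]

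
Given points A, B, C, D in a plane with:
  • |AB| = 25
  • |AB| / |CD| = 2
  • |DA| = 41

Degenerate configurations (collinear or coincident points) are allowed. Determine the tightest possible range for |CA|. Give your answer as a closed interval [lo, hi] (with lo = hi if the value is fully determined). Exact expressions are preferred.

|CA| ∈ [57/2, 107/2]  (≈ [28.5000, 53.5000])

|AB| ∈ {25}
|AD| ∈ {41}
|CD| ∈ {25/2}
|BD| ∈ [16, 66]
|AC| ∈ [57/2, 107/2]
|BC| ∈ [7/2, 157/2]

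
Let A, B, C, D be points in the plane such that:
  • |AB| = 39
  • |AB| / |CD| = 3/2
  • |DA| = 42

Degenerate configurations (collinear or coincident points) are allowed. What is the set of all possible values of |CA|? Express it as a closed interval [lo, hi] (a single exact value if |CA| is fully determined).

|CA| ∈ [16, 68]  (≈ [16.0000, 68.0000])

|AB| ∈ {39}
|AD| ∈ {42}
|CD| ∈ {26}
|BD| ∈ [3, 81]
|AC| ∈ [16, 68]
|BC| ∈ [0, 107]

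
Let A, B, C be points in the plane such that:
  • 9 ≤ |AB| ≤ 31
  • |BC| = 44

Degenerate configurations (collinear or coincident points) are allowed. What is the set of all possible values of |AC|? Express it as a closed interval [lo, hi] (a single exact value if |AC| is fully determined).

|AC| ∈ [13, 75]  (≈ [13.0000, 75.0000])

|AB| ∈ [9, 31]
|BC| ∈ {44}
|AC| ∈ [13, 75]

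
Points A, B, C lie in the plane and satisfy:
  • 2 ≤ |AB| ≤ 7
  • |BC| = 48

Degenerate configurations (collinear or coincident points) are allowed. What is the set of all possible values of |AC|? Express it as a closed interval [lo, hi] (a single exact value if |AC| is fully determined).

|AC| ∈ [41, 55]  (≈ [41.0000, 55.0000])

|AB| ∈ [2, 7]
|BC| ∈ {48}
|AC| ∈ [41, 55]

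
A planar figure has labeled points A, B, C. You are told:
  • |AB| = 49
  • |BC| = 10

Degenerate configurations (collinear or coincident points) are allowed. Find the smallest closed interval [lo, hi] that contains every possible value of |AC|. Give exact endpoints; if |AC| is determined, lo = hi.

|AB| ∈ {49}
|BC| ∈ {10}
|AC| ∈ [39, 59]

|AC| ∈ [39, 59]  (≈ [39.0000, 59.0000])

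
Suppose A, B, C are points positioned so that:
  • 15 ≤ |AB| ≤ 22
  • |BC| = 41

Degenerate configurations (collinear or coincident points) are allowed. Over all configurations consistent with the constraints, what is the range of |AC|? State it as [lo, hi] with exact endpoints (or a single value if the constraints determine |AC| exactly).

|AB| ∈ [15, 22]
|BC| ∈ {41}
|AC| ∈ [19, 63]

|AC| ∈ [19, 63]  (≈ [19.0000, 63.0000])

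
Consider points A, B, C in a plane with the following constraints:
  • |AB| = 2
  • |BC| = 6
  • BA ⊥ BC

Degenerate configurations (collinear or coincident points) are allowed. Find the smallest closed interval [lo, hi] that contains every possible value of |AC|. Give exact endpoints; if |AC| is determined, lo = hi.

|AC| = 2·√(10)  (≈ 6.3246)

|AB| ∈ {2}
|BC| ∈ {6}
|AC| ∈ {2·√(10)}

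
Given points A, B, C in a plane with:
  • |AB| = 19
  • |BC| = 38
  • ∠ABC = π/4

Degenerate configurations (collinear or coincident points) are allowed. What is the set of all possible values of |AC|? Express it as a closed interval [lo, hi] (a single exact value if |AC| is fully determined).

|AC| = 19·√(5 - 2·√(2))  (≈ 27.9989)

|AB| ∈ {19}
|BC| ∈ {38}
|AC| ∈ {19·√(5 - 2·√(2))}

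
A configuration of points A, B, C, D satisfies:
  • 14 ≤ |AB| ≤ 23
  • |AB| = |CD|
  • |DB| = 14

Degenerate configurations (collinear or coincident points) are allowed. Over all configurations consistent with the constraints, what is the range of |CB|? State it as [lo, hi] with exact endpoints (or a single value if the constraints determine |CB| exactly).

|CB| ∈ [0, 37]  (≈ [0.0000, 37.0000])

|AB| ∈ [14, 23]
|BD| ∈ {14}
|CD| ∈ [14, 23]
|AD| ∈ [0, 37]
|BC| ∈ [0, 37]
|AC| ∈ [0, 60]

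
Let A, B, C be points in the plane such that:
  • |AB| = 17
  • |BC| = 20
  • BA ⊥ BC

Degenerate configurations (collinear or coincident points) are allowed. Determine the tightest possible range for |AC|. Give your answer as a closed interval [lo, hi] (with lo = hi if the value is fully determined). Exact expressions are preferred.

|AB| ∈ {17}
|BC| ∈ {20}
|AC| ∈ {√(689)}

|AC| = √(689)  (≈ 26.2488)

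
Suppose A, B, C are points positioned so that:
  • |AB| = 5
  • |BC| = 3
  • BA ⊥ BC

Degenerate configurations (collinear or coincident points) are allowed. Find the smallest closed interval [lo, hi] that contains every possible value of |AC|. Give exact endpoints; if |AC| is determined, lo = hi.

|AC| = √(34)  (≈ 5.8310)

|AB| ∈ {5}
|BC| ∈ {3}
|AC| ∈ {√(34)}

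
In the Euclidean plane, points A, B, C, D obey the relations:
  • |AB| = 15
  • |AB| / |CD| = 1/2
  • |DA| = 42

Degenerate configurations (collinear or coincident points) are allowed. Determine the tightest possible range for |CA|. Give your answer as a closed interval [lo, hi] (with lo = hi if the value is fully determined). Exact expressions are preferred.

|AB| ∈ {15}
|AD| ∈ {42}
|CD| ∈ {30}
|BD| ∈ [27, 57]
|AC| ∈ [12, 72]
|BC| ∈ [0, 87]

|CA| ∈ [12, 72]  (≈ [12.0000, 72.0000])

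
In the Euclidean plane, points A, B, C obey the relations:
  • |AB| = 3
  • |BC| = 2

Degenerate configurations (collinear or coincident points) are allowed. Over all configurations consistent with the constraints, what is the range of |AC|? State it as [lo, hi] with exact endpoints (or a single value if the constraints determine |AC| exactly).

|AC| ∈ [1, 5]  (≈ [1.0000, 5.0000])

|AB| ∈ {3}
|BC| ∈ {2}
|AC| ∈ [1, 5]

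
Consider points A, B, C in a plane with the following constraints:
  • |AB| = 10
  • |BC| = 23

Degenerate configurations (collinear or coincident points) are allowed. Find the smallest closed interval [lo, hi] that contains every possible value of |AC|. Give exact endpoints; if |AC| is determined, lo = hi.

|AC| ∈ [13, 33]  (≈ [13.0000, 33.0000])

|AB| ∈ {10}
|BC| ∈ {23}
|AC| ∈ [13, 33]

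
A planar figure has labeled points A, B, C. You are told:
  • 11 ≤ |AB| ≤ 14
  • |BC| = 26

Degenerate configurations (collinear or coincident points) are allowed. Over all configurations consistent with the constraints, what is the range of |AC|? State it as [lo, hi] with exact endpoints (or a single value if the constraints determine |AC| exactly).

|AC| ∈ [12, 40]  (≈ [12.0000, 40.0000])

|AB| ∈ [11, 14]
|BC| ∈ {26}
|AC| ∈ [12, 40]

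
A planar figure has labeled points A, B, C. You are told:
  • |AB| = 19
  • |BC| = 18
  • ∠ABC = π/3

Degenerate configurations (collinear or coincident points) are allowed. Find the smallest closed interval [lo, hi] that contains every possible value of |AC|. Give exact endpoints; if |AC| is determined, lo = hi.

|AC| = 7·√(7)  (≈ 18.5203)

|AB| ∈ {19}
|BC| ∈ {18}
|AC| ∈ {7·√(7)}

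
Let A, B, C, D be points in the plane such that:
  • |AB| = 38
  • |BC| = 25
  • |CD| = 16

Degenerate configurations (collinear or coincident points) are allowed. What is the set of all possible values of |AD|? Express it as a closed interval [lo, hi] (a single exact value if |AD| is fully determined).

|AD| ∈ [0, 79]  (≈ [0.0000, 79.0000])

|AB| ∈ {38}
|BC| ∈ {25}
|CD| ∈ {16}
|AC| ∈ [13, 63]
|BD| ∈ [9, 41]
|AD| ∈ [0, 79]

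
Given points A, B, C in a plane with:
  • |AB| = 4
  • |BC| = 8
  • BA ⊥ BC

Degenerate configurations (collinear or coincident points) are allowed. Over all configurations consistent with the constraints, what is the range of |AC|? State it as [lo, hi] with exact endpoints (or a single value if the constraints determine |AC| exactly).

|AC| = 4·√(5)  (≈ 8.9443)

|AB| ∈ {4}
|BC| ∈ {8}
|AC| ∈ {4·√(5)}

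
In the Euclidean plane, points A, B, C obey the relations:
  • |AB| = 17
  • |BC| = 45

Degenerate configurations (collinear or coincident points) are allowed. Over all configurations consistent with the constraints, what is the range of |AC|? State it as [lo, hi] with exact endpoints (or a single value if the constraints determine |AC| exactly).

|AB| ∈ {17}
|BC| ∈ {45}
|AC| ∈ [28, 62]

|AC| ∈ [28, 62]  (≈ [28.0000, 62.0000])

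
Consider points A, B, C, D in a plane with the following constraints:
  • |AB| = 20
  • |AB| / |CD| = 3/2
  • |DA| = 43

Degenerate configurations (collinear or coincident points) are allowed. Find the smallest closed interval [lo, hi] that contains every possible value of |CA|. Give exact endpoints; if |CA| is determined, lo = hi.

|AB| ∈ {20}
|AD| ∈ {43}
|CD| ∈ {40/3}
|BD| ∈ [23, 63]
|AC| ∈ [89/3, 169/3]
|BC| ∈ [29/3, 229/3]

|CA| ∈ [89/3, 169/3]  (≈ [29.6667, 56.3333])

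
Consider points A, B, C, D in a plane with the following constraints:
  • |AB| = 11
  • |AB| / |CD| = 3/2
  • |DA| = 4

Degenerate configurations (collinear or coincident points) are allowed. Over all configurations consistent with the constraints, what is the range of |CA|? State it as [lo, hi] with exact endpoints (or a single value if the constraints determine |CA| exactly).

|CA| ∈ [10/3, 34/3]  (≈ [3.3333, 11.3333])

|AB| ∈ {11}
|AD| ∈ {4}
|CD| ∈ {22/3}
|BD| ∈ [7, 15]
|AC| ∈ [10/3, 34/3]
|BC| ∈ [0, 67/3]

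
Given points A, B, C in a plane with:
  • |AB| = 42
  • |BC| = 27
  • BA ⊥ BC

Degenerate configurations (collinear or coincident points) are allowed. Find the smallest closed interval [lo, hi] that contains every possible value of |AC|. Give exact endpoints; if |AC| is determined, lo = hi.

|AB| ∈ {42}
|BC| ∈ {27}
|AC| ∈ {3·√(277)}

|AC| = 3·√(277)  (≈ 49.9300)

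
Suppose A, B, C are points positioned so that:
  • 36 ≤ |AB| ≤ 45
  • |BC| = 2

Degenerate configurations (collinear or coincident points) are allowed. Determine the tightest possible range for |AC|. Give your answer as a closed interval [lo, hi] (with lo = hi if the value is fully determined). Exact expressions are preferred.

|AB| ∈ [36, 45]
|BC| ∈ {2}
|AC| ∈ [34, 47]

|AC| ∈ [34, 47]  (≈ [34.0000, 47.0000])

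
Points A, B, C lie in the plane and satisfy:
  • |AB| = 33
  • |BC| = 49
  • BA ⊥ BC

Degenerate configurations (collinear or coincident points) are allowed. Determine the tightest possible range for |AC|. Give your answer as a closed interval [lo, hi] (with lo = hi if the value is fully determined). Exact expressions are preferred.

|AB| ∈ {33}
|BC| ∈ {49}
|AC| ∈ {√(3490)}

|AC| = √(3490)  (≈ 59.0762)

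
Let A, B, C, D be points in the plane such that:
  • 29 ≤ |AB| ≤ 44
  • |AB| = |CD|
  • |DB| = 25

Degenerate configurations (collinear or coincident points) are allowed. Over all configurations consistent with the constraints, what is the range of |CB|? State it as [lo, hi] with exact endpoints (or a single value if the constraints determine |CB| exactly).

|AB| ∈ [29, 44]
|BD| ∈ {25}
|CD| ∈ [29, 44]
|AD| ∈ [4, 69]
|BC| ∈ [4, 69]
|AC| ∈ [0, 113]

|CB| ∈ [4, 69]  (≈ [4.0000, 69.0000])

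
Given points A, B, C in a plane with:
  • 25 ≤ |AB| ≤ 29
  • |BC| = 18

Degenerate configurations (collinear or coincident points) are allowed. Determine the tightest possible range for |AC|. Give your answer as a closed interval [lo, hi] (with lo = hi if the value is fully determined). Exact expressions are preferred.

|AC| ∈ [7, 47]  (≈ [7.0000, 47.0000])

|AB| ∈ [25, 29]
|BC| ∈ {18}
|AC| ∈ [7, 47]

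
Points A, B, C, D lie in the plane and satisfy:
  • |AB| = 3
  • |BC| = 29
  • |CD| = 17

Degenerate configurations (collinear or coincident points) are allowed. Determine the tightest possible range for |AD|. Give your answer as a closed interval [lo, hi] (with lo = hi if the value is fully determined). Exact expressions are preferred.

|AD| ∈ [9, 49]  (≈ [9.0000, 49.0000])

|AB| ∈ {3}
|BC| ∈ {29}
|CD| ∈ {17}
|AC| ∈ [26, 32]
|BD| ∈ [12, 46]
|AD| ∈ [9, 49]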